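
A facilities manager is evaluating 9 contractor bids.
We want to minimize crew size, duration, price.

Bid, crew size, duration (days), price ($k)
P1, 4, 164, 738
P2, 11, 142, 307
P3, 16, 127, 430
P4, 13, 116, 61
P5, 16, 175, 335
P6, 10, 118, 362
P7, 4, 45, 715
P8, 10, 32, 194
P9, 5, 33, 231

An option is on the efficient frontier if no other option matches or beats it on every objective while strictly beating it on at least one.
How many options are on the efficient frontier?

P1: dominated by P7 (crew size 4≤4, duration 45≤164, price 715≤738).
P2: dominated by P8 (crew size 10≤11, duration 32≤142, price 194≤307).
P3: dominated by P4 (crew size 13≤16, duration 116≤127, price 61≤430).
P4: not dominated (best price).
P5: dominated by P2 (crew size 11≤16, duration 142≤175, price 307≤335).
P6: dominated by P8 (crew size 10≤10, duration 32≤118, price 194≤362).
P7: not dominated.
P8: not dominated (best duration).
P9: not dominated.
Pareto-optimal: P4, P7, P8, P9 → 4.

4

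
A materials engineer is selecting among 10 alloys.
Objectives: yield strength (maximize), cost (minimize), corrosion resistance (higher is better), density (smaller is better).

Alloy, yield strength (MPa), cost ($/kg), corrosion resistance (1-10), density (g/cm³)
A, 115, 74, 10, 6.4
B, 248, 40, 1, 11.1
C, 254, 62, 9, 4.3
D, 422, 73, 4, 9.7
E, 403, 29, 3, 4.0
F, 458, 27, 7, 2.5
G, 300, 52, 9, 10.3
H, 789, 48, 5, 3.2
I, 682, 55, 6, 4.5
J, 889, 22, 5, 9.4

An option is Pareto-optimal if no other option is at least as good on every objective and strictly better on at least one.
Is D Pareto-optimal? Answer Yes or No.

F vs D: yield strength 458≥422, cost 27≤73, corrosion resistance 7≥4, density 2.5≤9.7 — F is at least as good on every objective and strictly better on at least one, so F dominates D.

No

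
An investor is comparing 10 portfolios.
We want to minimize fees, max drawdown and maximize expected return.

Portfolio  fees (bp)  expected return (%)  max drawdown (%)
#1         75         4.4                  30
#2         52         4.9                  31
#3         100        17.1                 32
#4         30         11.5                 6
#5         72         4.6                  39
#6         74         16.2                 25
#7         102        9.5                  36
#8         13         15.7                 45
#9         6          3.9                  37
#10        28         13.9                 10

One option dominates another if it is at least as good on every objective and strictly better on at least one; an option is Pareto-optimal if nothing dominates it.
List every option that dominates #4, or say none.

#1: worse on fees (75 vs 30).
#2: worse on fees (52 vs 30).
#3: worse on fees (100 vs 30).
#5: worse on fees (72 vs 30).
#6: worse on fees (74 vs 30).
#7: worse on fees (102 vs 30).
#8: worse on max drawdown (45 vs 6).
#9: worse on expected return (3.9 vs 11.5).
#10: worse on max drawdown (10 vs 6).
No option dominates #4.

none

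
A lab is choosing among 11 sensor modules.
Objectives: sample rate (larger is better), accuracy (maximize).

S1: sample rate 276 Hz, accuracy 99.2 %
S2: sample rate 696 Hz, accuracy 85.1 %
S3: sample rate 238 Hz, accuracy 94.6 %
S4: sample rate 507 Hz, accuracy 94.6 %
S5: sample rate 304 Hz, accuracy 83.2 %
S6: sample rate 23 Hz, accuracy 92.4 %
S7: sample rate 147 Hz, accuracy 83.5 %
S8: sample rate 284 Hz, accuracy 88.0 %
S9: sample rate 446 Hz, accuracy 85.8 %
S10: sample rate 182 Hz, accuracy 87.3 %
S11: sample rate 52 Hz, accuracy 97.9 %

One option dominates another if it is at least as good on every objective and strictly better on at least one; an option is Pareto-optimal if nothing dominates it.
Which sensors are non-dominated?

S1: not dominated (best accuracy).
S2: not dominated (best sample rate).
S3: dominated by S1 (sample rate 276≥238, accuracy 99.2≥94.6).
S4: not dominated.
S5: dominated by S2 (sample rate 696≥304, accuracy 85.1≥83.2).
S6: dominated by S1 (sample rate 276≥23, accuracy 99.2≥92.4).
S7: dominated by S1 (sample rate 276≥147, accuracy 99.2≥83.5).
S8: dominated by S4 (sample rate 507≥284, accuracy 94.6≥88.0).
S9: dominated by S4 (sample rate 507≥446, accuracy 94.6≥85.8).
S10: dominated by S1 (sample rate 276≥182, accuracy 99.2≥87.3).
S11: dominated by S1 (sample rate 276≥52, accuracy 99.2≥97.9).

S1, S2, S4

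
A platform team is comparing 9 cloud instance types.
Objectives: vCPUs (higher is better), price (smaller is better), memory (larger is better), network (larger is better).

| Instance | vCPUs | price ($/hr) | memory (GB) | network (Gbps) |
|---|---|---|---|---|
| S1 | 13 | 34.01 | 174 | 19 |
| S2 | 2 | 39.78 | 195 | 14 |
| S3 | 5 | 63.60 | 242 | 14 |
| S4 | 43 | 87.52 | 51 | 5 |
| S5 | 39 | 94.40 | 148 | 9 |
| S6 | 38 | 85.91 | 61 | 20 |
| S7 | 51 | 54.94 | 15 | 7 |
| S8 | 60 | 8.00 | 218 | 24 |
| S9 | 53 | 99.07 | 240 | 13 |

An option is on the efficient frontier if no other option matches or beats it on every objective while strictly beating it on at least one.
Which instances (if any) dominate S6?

S8: vCPUs 60≥38, price 8.00≤85.91, memory 218≥61, network 24≥20 — dominates S6.
Others (S1, S2, S3, S4, S5, S7, S9) are each worse than S6 on at least one objective.

S8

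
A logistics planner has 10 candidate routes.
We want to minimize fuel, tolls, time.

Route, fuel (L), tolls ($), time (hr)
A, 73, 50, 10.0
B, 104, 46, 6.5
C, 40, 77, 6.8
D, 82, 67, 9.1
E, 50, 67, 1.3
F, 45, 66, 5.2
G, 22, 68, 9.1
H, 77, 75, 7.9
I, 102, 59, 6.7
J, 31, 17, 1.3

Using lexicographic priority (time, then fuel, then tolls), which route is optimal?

J

First minimize time: best is 1.3, kept {E, J}.
Then minimize fuel: best is 31, kept {J}.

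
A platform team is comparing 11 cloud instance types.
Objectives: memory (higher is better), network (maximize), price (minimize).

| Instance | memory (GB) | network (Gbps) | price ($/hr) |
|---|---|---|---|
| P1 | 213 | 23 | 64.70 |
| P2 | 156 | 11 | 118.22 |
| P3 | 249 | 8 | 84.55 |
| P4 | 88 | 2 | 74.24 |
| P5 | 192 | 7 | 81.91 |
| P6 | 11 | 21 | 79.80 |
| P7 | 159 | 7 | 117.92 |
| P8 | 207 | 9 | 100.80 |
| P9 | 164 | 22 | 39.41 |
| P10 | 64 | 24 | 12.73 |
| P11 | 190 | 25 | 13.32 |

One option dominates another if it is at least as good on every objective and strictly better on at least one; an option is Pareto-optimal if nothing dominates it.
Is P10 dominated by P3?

No

P3 vs P10: P3 is worse on network (8 vs 24), so it does not dominate P10.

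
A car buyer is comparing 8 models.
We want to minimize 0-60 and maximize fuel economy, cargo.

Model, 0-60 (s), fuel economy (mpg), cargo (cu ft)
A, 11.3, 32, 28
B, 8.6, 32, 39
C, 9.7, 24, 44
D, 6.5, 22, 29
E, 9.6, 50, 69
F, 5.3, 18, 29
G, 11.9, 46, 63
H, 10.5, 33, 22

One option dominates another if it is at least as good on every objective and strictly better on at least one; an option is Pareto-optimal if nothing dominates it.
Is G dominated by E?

Yes

E vs G: 0-60 9.6≤11.9, fuel economy 50≥46, cargo 69≥63 — E is at least as good on every objective with at least one strict improvement.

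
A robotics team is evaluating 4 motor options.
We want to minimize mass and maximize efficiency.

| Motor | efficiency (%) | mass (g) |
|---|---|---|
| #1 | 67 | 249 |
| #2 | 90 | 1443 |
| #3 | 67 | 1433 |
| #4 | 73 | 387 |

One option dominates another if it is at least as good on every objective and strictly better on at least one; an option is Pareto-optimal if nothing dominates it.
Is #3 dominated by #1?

Yes

#1 vs #3: efficiency 67≥67, mass 249≤1433 — #1 is at least as good on every objective with at least one strict improvement.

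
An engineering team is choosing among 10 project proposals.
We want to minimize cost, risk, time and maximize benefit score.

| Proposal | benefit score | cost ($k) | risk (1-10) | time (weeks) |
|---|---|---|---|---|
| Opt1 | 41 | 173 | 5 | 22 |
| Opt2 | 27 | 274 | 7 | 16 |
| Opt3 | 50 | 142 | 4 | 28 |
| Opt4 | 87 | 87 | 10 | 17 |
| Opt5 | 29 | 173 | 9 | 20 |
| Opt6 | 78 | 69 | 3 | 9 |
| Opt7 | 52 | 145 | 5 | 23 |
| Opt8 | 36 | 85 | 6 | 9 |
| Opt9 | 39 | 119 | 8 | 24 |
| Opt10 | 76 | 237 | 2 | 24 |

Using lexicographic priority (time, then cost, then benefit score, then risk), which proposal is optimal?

First minimize time: best is 9, kept {Opt6, Opt8}.
Then minimize cost: best is 69, kept {Opt6}.

Opt6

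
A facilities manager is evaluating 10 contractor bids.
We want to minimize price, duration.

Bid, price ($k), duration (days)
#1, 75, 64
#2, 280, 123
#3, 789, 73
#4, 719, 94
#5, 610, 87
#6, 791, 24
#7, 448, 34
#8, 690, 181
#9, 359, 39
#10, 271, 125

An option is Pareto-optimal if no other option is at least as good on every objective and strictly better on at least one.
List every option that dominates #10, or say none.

#1: price 75≤271, duration 64≤125 — dominates #10.
Others (#2, #3, #4, #5, #6, #7, #8, #9) are each worse than #10 on at least one objective.

#1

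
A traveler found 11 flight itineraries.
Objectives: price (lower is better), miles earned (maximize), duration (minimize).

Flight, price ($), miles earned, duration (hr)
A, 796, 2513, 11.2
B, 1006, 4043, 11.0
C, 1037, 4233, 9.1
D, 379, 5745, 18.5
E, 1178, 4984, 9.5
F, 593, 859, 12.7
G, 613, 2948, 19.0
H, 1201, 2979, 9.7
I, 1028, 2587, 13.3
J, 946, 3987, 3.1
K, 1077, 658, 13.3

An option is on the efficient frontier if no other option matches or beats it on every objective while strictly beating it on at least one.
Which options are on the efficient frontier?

A, B, C, D, E, F, J

A: not dominated.
B: not dominated.
C: not dominated.
D: not dominated (best price).
E: not dominated.
F: not dominated.
G: dominated by D (price 379≤613, miles earned 5745≥2948, duration 18.5≤19.0).
H: dominated by C (price 1037≤1201, miles earned 4233≥2979, duration 9.1≤9.7).
I: dominated by B (price 1006≤1028, miles earned 4043≥2587, duration 11.0≤13.3).
J: not dominated (best duration).
K: dominated by A (price 796≤1077, miles earned 2513≥658, duration 11.2≤13.3).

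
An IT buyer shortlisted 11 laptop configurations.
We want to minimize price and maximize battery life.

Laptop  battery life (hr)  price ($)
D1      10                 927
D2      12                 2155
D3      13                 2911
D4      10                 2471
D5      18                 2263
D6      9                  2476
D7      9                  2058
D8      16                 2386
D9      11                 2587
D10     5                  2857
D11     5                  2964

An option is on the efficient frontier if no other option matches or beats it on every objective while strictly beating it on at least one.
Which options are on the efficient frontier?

D1, D2, D5

D1: not dominated (best price).
D2: not dominated.
D3: dominated by D5 (battery life 18≥13, price 2263≤2911).
D4: dominated by D1 (battery life 10≥10, price 927≤2471).
D5: not dominated (best battery life).
D6: dominated by D1 (battery life 10≥9, price 927≤2476).
D7: dominated by D1 (battery life 10≥9, price 927≤2058).
D8: dominated by D5 (battery life 18≥16, price 2263≤2386).
D9: dominated by D2 (battery life 12≥11, price 2155≤2587).
D10: dominated by D1 (battery life 10≥5, price 927≤2857).
D11: dominated by D1 (battery life 10≥5, price 927≤2964).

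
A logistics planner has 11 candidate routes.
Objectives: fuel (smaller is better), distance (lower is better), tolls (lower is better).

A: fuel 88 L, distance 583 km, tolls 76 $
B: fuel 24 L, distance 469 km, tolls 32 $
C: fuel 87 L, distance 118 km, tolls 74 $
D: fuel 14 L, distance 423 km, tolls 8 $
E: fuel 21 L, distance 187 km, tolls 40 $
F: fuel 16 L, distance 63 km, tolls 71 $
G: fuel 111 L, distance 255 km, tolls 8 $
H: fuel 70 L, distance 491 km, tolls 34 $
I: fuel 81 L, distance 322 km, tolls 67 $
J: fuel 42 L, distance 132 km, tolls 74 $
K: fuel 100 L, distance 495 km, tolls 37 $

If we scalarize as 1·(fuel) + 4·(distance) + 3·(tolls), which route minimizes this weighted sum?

F

A: 1·88 + 4·583 + 3·76 = 2648
B: 1·24 + 4·469 + 3·32 = 1996
C: 1·87 + 4·118 + 3·74 = 781
D: 1·14 + 4·423 + 3·8 = 1730
E: 1·21 + 4·187 + 3·40 = 889
F: 1·16 + 4·63 + 3·71 = 481
G: 1·111 + 4·255 + 3·8 = 1155
H: 1·70 + 4·491 + 3·34 = 2136
I: 1·81 + 4·322 + 3·67 = 1570
J: 1·42 + 4·132 + 3·74 = 792
K: 1·100 + 4·495 + 3·37 = 2191
Lowest: F at 481.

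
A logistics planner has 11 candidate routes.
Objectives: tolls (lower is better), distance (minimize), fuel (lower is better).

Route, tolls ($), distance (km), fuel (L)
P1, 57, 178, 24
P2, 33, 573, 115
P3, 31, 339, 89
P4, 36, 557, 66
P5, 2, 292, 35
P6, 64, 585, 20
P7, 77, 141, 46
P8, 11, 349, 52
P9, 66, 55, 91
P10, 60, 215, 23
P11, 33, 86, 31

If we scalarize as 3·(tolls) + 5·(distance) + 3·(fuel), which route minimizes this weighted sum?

P11

P1: 3·57 + 5·178 + 3·24 = 1133
P2: 3·33 + 5·573 + 3·115 = 3309
P3: 3·31 + 5·339 + 3·89 = 2055
P4: 3·36 + 5·557 + 3·66 = 3091
P5: 3·2 + 5·292 + 3·35 = 1571
P6: 3·64 + 5·585 + 3·20 = 3177
P7: 3·77 + 5·141 + 3·46 = 1074
P8: 3·11 + 5·349 + 3·52 = 1934
P9: 3·66 + 5·55 + 3·91 = 746
P10: 3·60 + 5·215 + 3·23 = 1324
P11: 3·33 + 5·86 + 3·31 = 622
Lowest: P11 at 622.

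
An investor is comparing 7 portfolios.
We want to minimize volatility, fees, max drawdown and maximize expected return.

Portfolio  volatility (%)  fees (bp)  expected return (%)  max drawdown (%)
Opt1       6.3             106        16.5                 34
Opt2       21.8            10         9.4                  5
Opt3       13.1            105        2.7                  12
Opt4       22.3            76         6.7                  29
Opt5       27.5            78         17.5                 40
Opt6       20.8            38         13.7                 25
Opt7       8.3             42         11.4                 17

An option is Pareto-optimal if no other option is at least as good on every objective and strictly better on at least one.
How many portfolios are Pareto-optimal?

Opt1: not dominated (best volatility).
Opt2: not dominated (best fees).
Opt3: not dominated.
Opt4: dominated by Opt2 (volatility 21.8≤22.3, fees 10≤76, expected return 9.4≥6.7, max drawdown 5≤29).
Opt5: not dominated (best expected return).
Opt6: not dominated.
Opt7: not dominated.
Pareto-optimal: Opt1, Opt2, Opt3, Opt5, Opt6, Opt7 → 6.

6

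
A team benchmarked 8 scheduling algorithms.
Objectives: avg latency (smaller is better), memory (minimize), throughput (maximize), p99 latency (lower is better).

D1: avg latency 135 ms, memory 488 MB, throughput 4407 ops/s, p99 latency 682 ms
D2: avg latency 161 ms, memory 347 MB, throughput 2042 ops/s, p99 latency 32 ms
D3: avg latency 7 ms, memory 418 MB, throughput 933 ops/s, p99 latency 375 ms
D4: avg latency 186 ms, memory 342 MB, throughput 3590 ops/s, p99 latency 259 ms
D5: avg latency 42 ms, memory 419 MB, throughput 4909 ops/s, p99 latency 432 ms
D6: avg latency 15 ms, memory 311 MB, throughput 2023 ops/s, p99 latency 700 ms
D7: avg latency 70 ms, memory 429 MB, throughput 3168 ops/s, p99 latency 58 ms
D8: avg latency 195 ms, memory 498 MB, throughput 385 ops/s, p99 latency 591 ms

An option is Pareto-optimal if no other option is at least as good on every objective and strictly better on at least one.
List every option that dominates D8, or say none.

D2, D3, D4, D5, D7

D2: avg latency 161≤195, memory 347≤498, throughput 2042≥385, p99 latency 32≤591 — dominates D8.
D3: avg latency 7≤195, memory 418≤498, throughput 933≥385, p99 latency 375≤591 — dominates D8.
D4: avg latency 186≤195, memory 342≤498, throughput 3590≥385, p99 latency 259≤591 — dominates D8.
D5: avg latency 42≤195, memory 419≤498, throughput 4909≥385, p99 latency 432≤591 — dominates D8.
D7: avg latency 70≤195, memory 429≤498, throughput 3168≥385, p99 latency 58≤591 — dominates D8.
Others (D1, D6) are each worse than D8 on at least one objective.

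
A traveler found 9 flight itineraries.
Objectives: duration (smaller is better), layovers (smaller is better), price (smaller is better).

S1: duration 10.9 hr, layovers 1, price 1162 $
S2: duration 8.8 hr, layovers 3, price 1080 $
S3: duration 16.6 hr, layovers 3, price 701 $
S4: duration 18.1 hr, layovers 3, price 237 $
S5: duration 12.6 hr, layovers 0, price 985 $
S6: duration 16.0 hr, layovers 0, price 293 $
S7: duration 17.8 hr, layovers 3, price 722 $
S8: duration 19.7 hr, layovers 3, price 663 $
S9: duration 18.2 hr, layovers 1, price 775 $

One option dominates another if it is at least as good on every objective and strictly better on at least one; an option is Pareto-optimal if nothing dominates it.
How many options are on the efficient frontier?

S1: not dominated.
S2: not dominated (best duration).
S3: dominated by S6 (duration 16.0≤16.6, layovers 0≤3, price 293≤701).
S4: not dominated (best price).
S5: not dominated.
S6: not dominated.
S7: dominated by S3 (duration 16.6≤17.8, layovers 3≤3, price 701≤722).
S8: dominated by S4 (duration 18.1≤19.7, layovers 3≤3, price 237≤663).
S9: dominated by S6 (duration 16.0≤18.2, layovers 0≤1, price 293≤775).
Pareto-optimal: S1, S2, S4, S5, S6 → 5.

5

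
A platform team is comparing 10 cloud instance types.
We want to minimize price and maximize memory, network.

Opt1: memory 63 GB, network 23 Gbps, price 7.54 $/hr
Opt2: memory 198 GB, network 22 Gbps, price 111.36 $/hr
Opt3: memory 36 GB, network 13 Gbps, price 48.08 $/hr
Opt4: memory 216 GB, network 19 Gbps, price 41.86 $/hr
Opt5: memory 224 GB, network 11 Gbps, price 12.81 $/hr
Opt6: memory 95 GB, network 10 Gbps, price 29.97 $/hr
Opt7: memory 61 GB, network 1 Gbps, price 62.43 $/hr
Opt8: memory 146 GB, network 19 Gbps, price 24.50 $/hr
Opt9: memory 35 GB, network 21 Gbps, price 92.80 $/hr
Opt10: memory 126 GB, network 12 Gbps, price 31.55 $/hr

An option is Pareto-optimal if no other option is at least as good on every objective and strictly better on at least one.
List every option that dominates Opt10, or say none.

Opt8: memory 146≥126, network 19≥12, price 24.50≤31.55 — dominates Opt10.
Others (Opt1, Opt2, Opt3, Opt4, Opt5, Opt6, Opt7, Opt9) are each worse than Opt10 on at least one objective.

Opt8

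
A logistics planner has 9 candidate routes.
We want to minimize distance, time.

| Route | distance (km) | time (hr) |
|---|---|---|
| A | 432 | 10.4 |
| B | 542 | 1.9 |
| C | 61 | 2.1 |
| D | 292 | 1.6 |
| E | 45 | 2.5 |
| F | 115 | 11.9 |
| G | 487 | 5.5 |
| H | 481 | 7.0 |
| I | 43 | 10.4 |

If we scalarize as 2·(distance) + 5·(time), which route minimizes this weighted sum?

A: 2·432 + 5·10.4 = 916.0
B: 2·542 + 5·1.9 = 1093.5
C: 2·61 + 5·2.1 = 132.5
D: 2·292 + 5·1.6 = 592.0
E: 2·45 + 5·2.5 = 102.5
F: 2·115 + 5·11.9 = 289.5
G: 2·487 + 5·5.5 = 1001.5
H: 2·481 + 5·7.0 = 997.0
I: 2·43 + 5·10.4 = 138.0
Lowest: E at 102.5.

E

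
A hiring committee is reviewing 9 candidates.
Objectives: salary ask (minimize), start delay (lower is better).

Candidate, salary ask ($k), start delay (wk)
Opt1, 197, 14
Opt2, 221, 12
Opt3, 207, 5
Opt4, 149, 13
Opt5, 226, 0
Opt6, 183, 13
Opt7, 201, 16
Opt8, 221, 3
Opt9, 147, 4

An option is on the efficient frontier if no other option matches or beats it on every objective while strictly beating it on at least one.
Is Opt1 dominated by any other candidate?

Opt4 vs Opt1: salary ask 149≤197, start delay 13≤14 — Opt4 is at least as good on every objective and strictly better on at least one, so Opt4 dominates Opt1.

Yes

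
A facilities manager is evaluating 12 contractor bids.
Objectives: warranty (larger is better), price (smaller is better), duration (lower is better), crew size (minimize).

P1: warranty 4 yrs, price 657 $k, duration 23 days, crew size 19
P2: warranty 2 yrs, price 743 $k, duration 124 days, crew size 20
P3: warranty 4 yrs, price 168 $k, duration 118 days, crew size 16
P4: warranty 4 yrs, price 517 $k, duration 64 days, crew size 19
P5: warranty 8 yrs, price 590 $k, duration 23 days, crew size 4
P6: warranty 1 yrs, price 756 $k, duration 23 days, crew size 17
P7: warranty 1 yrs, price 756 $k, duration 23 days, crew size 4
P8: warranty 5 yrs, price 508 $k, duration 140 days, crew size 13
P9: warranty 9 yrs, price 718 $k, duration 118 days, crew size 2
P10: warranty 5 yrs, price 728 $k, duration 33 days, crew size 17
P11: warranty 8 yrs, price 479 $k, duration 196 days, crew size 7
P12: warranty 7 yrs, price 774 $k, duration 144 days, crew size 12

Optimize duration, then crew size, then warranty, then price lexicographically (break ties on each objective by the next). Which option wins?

First minimize duration: best is 23, kept {P1, P5, P6, P7}.
Then minimize crew size: best is 4, kept {P5, P7}.
Then maximize warranty: best is 8, kept {P5}.

P5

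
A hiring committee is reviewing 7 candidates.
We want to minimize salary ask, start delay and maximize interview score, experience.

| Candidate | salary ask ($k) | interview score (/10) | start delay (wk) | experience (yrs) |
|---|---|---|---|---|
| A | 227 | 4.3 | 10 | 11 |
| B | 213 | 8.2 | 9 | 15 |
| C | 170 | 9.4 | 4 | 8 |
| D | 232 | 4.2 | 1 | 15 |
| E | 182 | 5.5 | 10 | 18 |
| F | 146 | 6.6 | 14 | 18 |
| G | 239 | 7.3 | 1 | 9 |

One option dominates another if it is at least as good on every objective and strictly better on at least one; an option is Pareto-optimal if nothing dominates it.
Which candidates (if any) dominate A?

B: salary ask 213≤227, interview score 8.2≥4.3, start delay 9≤10, experience 15≥11 — dominates A.
E: salary ask 182≤227, interview score 5.5≥4.3, start delay 10≤10, experience 18≥11 — dominates A.
Others (C, D, F, G) are each worse than A on at least one objective.

B, E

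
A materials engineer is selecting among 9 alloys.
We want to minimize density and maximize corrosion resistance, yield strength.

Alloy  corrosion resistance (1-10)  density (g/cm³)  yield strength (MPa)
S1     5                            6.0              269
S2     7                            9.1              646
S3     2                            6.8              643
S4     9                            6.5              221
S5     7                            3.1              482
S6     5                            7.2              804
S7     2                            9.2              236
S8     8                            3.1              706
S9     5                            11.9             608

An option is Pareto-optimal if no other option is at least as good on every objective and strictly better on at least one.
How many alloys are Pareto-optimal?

3

S1: dominated by S5 (corrosion resistance 7≥5, density 3.1≤6.0, yield strength 482≥269).
S2: dominated by S8 (corrosion resistance 8≥7, density 3.1≤9.1, yield strength 706≥646).
S3: dominated by S8 (corrosion resistance 8≥2, density 3.1≤6.8, yield strength 706≥643).
S4: not dominated (best corrosion resistance).
S5: dominated by S8 (corrosion resistance 8≥7, density 3.1≤3.1, yield strength 706≥482).
S6: not dominated (best yield strength).
S7: dominated by S1 (corrosion resistance 5≥2, density 6.0≤9.2, yield strength 269≥236).
S8: not dominated.
S9: dominated by S2 (corrosion resistance 7≥5, density 9.1≤11.9, yield strength 646≥608).
Pareto-optimal: S4, S6, S8 → 3.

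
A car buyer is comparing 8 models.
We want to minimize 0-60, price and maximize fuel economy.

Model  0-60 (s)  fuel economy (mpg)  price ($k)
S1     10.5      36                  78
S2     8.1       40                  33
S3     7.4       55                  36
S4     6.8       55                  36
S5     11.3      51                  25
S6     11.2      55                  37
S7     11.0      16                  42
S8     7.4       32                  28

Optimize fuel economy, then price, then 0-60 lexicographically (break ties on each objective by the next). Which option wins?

S4

First maximize fuel economy: best is 55, kept {S3, S4, S6}.
Then minimize price: best is 36, kept {S3, S4}.
Then minimize 0-60: best is 6.8, kept {S4}.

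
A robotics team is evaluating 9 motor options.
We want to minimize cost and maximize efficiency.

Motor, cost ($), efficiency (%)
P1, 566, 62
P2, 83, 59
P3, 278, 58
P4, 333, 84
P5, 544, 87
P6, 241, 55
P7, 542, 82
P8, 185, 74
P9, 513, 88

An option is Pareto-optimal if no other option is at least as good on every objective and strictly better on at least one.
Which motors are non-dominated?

P1: dominated by P4 (cost 333≤566, efficiency 84≥62).
P2: not dominated (best cost).
P3: dominated by P2 (cost 83≤278, efficiency 59≥58).
P4: not dominated.
P5: dominated by P9 (cost 513≤544, efficiency 88≥87).
P6: dominated by P2 (cost 83≤241, efficiency 59≥55).
P7: dominated by P4 (cost 333≤542, efficiency 84≥82).
P8: not dominated.
P9: not dominated (best efficiency).

P2, P4, P8, P9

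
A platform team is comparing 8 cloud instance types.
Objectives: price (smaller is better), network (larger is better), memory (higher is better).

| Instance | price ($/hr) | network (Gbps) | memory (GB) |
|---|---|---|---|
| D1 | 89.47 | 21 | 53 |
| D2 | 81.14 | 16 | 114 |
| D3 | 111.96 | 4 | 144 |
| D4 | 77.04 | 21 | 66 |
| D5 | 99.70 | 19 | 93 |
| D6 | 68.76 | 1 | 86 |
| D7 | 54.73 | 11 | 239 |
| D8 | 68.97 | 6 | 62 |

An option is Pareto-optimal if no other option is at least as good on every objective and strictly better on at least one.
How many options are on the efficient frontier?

4

D1: dominated by D4 (price 77.04≤89.47, network 21≥21, memory 66≥53).
D2: not dominated.
D3: dominated by D7 (price 54.73≤111.96, network 11≥4, memory 239≥144).
D4: not dominated.
D5: not dominated.
D6: dominated by D7 (price 54.73≤68.76, network 11≥1, memory 239≥86).
D7: not dominated (best price).
D8: dominated by D7 (price 54.73≤68.97, network 11≥6, memory 239≥62).
Pareto-optimal: D2, D4, D5, D7 → 4.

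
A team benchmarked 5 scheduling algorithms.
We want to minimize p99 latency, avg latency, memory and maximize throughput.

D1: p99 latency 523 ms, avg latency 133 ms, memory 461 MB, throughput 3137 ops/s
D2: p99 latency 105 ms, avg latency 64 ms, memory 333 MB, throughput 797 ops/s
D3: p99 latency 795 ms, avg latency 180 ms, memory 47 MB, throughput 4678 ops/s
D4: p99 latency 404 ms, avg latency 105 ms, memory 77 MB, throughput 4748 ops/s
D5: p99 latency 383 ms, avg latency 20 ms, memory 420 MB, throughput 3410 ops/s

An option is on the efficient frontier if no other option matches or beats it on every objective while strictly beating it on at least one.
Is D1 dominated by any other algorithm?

D4 vs D1: p99 latency 404≤523, avg latency 105≤133, memory 77≤461, throughput 4748≥3137 — D4 is at least as good on every objective and strictly better on at least one, so D4 dominates D1.

Yes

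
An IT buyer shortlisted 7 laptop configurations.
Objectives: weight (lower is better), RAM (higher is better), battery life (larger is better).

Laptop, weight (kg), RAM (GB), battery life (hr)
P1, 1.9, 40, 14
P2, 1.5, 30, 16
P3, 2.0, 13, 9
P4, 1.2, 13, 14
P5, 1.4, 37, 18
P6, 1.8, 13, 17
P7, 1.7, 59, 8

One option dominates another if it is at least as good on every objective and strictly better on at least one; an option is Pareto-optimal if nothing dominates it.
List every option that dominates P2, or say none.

P5: weight 1.4≤1.5, RAM 37≥30, battery life 18≥16 — dominates P2.
Others (P1, P3, P4, P6, P7) are each worse than P2 on at least one objective.

P5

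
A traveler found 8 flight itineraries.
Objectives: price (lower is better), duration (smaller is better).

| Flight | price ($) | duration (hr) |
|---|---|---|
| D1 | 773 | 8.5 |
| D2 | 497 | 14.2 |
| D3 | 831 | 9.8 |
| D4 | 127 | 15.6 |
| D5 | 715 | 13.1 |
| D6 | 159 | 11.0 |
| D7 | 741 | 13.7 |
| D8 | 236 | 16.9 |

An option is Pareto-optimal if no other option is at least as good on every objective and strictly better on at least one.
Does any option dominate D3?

Yes

D1 vs D3: price 773≤831, duration 8.5≤9.8 — D1 is at least as good on every objective and strictly better on at least one, so D1 dominates D3.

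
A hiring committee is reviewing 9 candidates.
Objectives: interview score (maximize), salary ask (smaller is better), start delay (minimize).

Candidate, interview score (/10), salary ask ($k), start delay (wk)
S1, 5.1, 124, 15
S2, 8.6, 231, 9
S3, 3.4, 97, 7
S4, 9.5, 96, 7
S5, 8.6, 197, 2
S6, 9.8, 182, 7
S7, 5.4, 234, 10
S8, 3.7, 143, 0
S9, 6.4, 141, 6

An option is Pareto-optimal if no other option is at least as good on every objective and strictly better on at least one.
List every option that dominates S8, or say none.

S1: worse on start delay (15 vs 0).
S2: worse on salary ask (231 vs 143).
S3: worse on interview score (3.4 vs 3.7).
S4: worse on start delay (7 vs 0).
S5: worse on salary ask (197 vs 143).
S6: worse on salary ask (182 vs 143).
S7: worse on salary ask (234 vs 143).
S9: worse on start delay (6 vs 0).
No option dominates S8.

none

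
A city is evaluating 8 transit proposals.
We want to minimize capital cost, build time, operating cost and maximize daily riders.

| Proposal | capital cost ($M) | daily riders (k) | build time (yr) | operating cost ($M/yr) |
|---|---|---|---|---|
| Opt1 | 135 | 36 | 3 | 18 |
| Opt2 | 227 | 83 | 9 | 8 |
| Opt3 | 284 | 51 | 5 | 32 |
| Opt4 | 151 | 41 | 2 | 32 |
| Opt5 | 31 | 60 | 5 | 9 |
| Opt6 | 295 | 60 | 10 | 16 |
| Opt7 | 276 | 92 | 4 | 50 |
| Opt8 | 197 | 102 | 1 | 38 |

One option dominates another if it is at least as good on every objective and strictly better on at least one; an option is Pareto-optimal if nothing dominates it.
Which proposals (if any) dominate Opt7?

Opt8

Opt8: capital cost 197≤276, daily riders 102≥92, build time 1≤4, operating cost 38≤50 — dominates Opt7.
Others (Opt1, Opt2, Opt3, Opt4, Opt5, Opt6) are each worse than Opt7 on at least one objective.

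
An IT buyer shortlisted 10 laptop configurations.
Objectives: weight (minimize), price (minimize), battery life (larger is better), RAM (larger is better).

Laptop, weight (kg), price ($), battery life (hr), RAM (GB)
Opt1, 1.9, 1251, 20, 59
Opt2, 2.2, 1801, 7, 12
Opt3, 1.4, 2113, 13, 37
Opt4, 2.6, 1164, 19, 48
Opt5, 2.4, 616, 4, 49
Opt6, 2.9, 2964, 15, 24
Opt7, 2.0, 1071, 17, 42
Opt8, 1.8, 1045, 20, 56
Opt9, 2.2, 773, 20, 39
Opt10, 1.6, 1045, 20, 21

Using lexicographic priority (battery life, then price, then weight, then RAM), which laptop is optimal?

Opt9

First maximize battery life: best is 20, kept {Opt1, Opt8, Opt9, Opt10}.
Then minimize price: best is 773, kept {Opt9}.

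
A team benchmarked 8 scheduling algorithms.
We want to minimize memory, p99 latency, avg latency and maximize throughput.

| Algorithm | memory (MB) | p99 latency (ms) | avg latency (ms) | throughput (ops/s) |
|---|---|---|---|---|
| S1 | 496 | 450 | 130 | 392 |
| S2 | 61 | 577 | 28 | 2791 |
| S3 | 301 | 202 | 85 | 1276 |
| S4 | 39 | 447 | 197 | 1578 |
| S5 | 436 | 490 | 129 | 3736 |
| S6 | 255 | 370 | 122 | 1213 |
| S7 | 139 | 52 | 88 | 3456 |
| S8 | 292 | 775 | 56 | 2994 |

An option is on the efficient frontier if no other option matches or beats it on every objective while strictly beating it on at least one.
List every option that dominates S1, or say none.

S3: memory 301≤496, p99 latency 202≤450, avg latency 85≤130, throughput 1276≥392 — dominates S1.
S6: memory 255≤496, p99 latency 370≤450, avg latency 122≤130, throughput 1213≥392 — dominates S1.
S7: memory 139≤496, p99 latency 52≤450, avg latency 88≤130, throughput 3456≥392 — dominates S1.
Others (S2, S4, S5, S8) are each worse than S1 on at least one objective.

S3, S6, S7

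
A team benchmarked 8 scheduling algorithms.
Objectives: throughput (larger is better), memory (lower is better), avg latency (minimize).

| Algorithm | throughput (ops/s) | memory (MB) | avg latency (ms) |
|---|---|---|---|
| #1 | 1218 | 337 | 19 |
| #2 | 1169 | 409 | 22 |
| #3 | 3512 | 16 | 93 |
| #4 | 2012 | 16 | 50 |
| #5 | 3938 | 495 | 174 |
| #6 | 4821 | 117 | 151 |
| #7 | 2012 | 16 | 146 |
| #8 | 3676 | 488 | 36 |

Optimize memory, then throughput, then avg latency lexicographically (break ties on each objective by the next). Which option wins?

#3

First minimize memory: best is 16, kept {#3, #4, #7}.
Then maximize throughput: best is 3512, kept {#3}.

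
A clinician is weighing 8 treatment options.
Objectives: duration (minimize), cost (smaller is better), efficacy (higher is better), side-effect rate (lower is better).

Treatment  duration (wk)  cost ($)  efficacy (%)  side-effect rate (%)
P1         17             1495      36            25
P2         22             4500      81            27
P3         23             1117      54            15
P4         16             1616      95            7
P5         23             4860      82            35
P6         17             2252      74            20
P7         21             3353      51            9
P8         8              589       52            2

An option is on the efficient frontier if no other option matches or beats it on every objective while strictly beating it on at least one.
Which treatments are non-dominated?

P3, P4, P8

P1: dominated by P8 (duration 8≤17, cost 589≤1495, efficacy 52≥36, side-effect rate 2≤25).
P2: dominated by P4 (duration 16≤22, cost 1616≤4500, efficacy 95≥81, side-effect rate 7≤27).
P3: not dominated.
P4: not dominated (best efficacy).
P5: dominated by P4 (duration 16≤23, cost 1616≤4860, efficacy 95≥82, side-effect rate 7≤35).
P6: dominated by P4 (duration 16≤17, cost 1616≤2252, efficacy 95≥74, side-effect rate 7≤20).
P7: dominated by P4 (duration 16≤21, cost 1616≤3353, efficacy 95≥51, side-effect rate 7≤9).
P8: not dominated (best duration).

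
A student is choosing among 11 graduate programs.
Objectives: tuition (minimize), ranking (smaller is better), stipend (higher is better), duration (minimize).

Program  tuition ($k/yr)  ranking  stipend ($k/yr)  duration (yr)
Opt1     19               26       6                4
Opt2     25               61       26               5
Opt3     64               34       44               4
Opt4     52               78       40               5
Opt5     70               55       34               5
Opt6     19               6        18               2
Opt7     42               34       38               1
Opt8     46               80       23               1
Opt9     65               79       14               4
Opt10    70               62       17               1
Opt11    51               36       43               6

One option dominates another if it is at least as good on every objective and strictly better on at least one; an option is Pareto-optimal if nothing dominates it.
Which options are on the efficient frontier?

Opt2, Opt3, Opt4, Opt6, Opt7, Opt11

Opt1: dominated by Opt6 (tuition 19≤19, ranking 6≤26, stipend 18≥6, duration 2≤4).
Opt2: not dominated.
Opt3: not dominated (best stipend).
Opt4: not dominated.
Opt5: dominated by Opt3 (tuition 64≤70, ranking 34≤55, stipend 44≥34, duration 4≤5).
Opt6: not dominated (best ranking).
Opt7: not dominated.
Opt8: dominated by Opt7 (tuition 42≤46, ranking 34≤80, stipend 38≥23, duration 1≤1).
Opt9: dominated by Opt3 (tuition 64≤65, ranking 34≤79, stipend 44≥14, duration 4≤4).
Opt10: dominated by Opt7 (tuition 42≤70, ranking 34≤62, stipend 38≥17, duration 1≤1).
Opt11: not dominated.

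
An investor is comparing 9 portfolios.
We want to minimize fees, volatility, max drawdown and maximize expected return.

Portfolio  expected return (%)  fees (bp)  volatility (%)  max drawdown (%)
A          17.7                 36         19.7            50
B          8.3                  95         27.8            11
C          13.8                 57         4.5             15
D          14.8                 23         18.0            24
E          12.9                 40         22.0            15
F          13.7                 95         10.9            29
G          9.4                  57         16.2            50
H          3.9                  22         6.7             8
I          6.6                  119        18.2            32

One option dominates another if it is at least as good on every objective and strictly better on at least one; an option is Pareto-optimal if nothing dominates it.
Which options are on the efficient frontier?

A: not dominated (best expected return).
B: not dominated.
C: not dominated (best volatility).
D: not dominated.
E: not dominated.
F: dominated by C (expected return 13.8≥13.7, fees 57≤95, volatility 4.5≤10.9, max drawdown 15≤29).
G: dominated by C (expected return 13.8≥9.4, fees 57≤57, volatility 4.5≤16.2, max drawdown 15≤50).
H: not dominated (best fees).
I: dominated by C (expected return 13.8≥6.6, fees 57≤119, volatility 4.5≤18.2, max drawdown 15≤32).

A, B, C, D, E, H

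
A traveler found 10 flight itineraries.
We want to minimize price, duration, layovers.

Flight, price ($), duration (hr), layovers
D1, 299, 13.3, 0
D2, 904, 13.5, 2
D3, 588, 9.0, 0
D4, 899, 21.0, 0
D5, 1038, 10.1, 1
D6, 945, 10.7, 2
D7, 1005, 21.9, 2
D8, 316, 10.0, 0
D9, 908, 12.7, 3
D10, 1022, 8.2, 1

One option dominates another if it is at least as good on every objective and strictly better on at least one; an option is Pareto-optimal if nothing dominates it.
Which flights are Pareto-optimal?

D1: not dominated (best price).
D2: dominated by D1 (price 299≤904, duration 13.3≤13.5, layovers 0≤2).
D3: not dominated.
D4: dominated by D1 (price 299≤899, duration 13.3≤21.0, layovers 0≤0).
D5: dominated by D3 (price 588≤1038, duration 9.0≤10.1, layovers 0≤1).
D6: dominated by D3 (price 588≤945, duration 9.0≤10.7, layovers 0≤2).
D7: dominated by D1 (price 299≤1005, duration 13.3≤21.9, layovers 0≤2).
D8: not dominated.
D9: dominated by D3 (price 588≤908, duration 9.0≤12.7, layovers 0≤3).
D10: not dominated (best duration).

D1, D3, D8, D10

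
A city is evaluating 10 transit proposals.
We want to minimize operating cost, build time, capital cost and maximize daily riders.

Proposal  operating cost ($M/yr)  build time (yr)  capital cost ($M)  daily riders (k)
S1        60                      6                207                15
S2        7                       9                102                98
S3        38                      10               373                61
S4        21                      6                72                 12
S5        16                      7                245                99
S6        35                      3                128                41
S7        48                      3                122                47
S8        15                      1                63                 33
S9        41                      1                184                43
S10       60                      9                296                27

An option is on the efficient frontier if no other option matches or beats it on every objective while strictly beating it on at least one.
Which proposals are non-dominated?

S2, S5, S6, S7, S8, S9

S1: dominated by S6 (operating cost 35≤60, build time 3≤6, capital cost 128≤207, daily riders 41≥15).
S2: not dominated (best operating cost).
S3: dominated by S2 (operating cost 7≤38, build time 9≤10, capital cost 102≤373, daily riders 98≥61).
S4: dominated by S8 (operating cost 15≤21, build time 1≤6, capital cost 63≤72, daily riders 33≥12).
S5: not dominated (best daily riders).
S6: not dominated.
S7: not dominated.
S8: not dominated (best capital cost).
S9: not dominated.
S10: dominated by S2 (operating cost 7≤60, build time 9≤9, capital cost 102≤296, daily riders 98≥27).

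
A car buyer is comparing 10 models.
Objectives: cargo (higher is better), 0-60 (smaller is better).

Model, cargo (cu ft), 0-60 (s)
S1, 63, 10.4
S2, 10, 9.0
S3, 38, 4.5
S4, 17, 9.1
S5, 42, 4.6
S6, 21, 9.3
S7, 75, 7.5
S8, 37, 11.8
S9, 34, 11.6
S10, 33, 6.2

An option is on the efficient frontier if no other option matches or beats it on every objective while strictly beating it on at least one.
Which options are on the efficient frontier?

S1: dominated by S7 (cargo 75≥63, 0-60 7.5≤10.4).
S2: dominated by S3 (cargo 38≥10, 0-60 4.5≤9.0).
S3: not dominated (best 0-60).
S4: dominated by S3 (cargo 38≥17, 0-60 4.5≤9.1).
S5: not dominated.
S6: dominated by S3 (cargo 38≥21, 0-60 4.5≤9.3).
S7: not dominated (best cargo).
S8: dominated by S1 (cargo 63≥37, 0-60 10.4≤11.8).
S9: dominated by S1 (cargo 63≥34, 0-60 10.4≤11.6).
S10: dominated by S3 (cargo 38≥33, 0-60 4.5≤6.2).

S3, S5, S7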